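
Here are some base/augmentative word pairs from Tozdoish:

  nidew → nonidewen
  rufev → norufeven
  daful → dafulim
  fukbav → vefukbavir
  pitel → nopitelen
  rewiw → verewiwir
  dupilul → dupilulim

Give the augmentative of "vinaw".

vevinawir

"vinaw" has last vowel 'a'. The one such stem in the data (fukbav → vefukbavir) adds ve- … -ir around the stem, so the same rule applies.
So vinaw → vevinawir.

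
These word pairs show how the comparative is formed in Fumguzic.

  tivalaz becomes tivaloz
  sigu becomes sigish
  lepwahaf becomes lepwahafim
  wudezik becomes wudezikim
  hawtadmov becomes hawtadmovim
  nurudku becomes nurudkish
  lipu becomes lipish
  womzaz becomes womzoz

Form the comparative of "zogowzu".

zogowzish

womzaz and lepwahaf both have last vowel 'a' yet inflect differently (womzoz, lepwahafim), so the last vowel is not what conditions the rule; the final letter is.
"zogowzu" ends in -u. The stems ending in -u (lipu → lipish, nurudku → nurudkish, sigu → sigish) drop the final letter and add -ish.
The other patterns: stems ending in -z change the last vowel to 'o'; stems ending in -f, -k or -v add -im.
So zogowzu → zogowzish.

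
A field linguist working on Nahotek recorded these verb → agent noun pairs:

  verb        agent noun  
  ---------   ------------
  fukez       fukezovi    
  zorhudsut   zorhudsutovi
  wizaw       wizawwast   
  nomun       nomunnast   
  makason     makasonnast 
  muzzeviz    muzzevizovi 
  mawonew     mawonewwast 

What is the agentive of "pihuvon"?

pihuvonnast

mawonew and fukez both have last vowel 'e' yet inflect differently (mawonewwast, fukezovi), so the last vowel is not what conditions the rule; the final letter is.
"pihuvon" ends in -n. The stems ending in -n (makason → makasonnast, nomun → nomunnast) double the final consonant and add -ast.
The other pattern: stems ending in -t or -z add -ovi.
So pihuvon → pihuvonnast.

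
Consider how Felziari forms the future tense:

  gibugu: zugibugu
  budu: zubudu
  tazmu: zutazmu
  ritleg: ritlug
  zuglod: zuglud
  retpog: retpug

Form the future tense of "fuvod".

fuvud

budu and ritleg both have 2 vowels yet inflect differently (zubudu, ritlug), so the number of vowels is not what conditions the rule; the final letter is.
"fuvod" ends in -d. The one such stem in the data (zuglod → zuglud) changes the last vowel to 'u' (as do ritleg, retpog), so the same rule applies.
The other pattern: stems ending in -u add the prefix zu-.
So fuvod → fuvud.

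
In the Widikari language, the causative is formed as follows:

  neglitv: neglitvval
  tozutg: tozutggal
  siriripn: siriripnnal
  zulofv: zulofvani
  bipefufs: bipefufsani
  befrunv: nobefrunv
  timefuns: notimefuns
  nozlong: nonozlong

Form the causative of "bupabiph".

bupabiphhal

timefuns and bipefufs both end in -s yet inflect differently (notimefuns, bipefufsani), so the final letter is not what conditions the rule; the second-to-last letter is.
"bupabiph" has second-to-last letter 'p'. The one such stem in the data (siriripn → siriripnnal) doubles the final consonant and adds -al (as do tozutg, neglitv), so the same rule applies.
The other patterns: stems whose second-to-last letter is 'n' add the prefix no-; stems whose second-to-last letter is 'f' add -ani.
So bupabiph → bupabiphhal.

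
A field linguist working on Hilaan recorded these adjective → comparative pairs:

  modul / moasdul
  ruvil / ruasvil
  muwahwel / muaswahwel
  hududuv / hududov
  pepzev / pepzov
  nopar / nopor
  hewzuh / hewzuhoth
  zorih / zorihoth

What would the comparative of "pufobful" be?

puasfobful

modul and hududuv both have last vowel 'u' yet inflect differently (moasdul, hududov), so the last vowel is not what conditions the rule; the final letter is.
"pufobful" ends in -l. The stems ending in -l (modul → moasdul, ruvil → ruasvil, muwahwel → muaswahwel) insert -as- after the first vowel.
So pufobful → puasfobful.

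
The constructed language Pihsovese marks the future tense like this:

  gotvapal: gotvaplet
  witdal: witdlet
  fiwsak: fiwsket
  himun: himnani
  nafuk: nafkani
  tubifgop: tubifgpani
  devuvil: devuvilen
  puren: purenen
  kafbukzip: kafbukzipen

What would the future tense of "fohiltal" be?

"fohiltal" has last vowel 'a'. The stems whose last vowel is 'a' (gotvapal → gotvaplet, witdal → witdlet, fiwsak → fiwsket) delete the last vowel and add -et.
The other patterns: stems whose last vowel is 'o' or 'u' delete the last vowel and add -ani; stems whose last vowel is 'e' or 'i' add -en.
So fohiltal → fohiltlet.

fohiltlet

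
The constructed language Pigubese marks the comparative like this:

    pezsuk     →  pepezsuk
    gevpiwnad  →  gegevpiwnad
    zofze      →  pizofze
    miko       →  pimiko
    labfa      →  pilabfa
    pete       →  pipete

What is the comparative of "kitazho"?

gevpiwnad and labfa both have last vowel 'a' yet inflect differently (gegevpiwnad, pilabfa), so the last vowel is not what conditions the rule; whether the stem ends in a vowel or a consonant is.
"kitazho" ends in a vowel. The stems ending in a vowel (zofze → pizofze, miko → pimiko, labfa → pilabfa) add the prefix pi-.
So kitazho → pikitazho.

pikitazho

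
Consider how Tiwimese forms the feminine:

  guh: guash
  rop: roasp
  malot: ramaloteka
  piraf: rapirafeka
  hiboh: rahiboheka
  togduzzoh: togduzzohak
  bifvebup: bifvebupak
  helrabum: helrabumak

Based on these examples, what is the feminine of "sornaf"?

rasornafeka

guh and hiboh both end in -h yet inflect differently (guash, rahiboheka), so the final letter is not what conditions the rule; the number of vowels is.
"sornaf" has 2 vowels. The stems with 2 vowels (malot → ramaloteka, piraf → rapirafeka, hiboh → rahiboheka) add ra- … -eka around the stem.
The other patterns: stems with 1 vowel insert -as- after the first vowel; stems with 3 vowels add -ak.
So sornaf → rasornafeka.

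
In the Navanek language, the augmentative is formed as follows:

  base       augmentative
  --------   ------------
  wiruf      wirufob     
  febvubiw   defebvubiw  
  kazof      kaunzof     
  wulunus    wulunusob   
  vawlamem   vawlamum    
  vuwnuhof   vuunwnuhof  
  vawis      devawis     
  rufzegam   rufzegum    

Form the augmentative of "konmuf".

konmufob

wiruf and kazof both end in -f yet inflect differently (wirufob, kaunzof), so the final letter is not what conditions the rule; the last vowel is.
"konmuf" has last vowel 'u'. The stems whose last vowel is 'u' (wiruf → wirufob, wulunus → wulunusob) add -ob.
The other patterns: stems whose last vowel is 'o' insert -un- after the first vowel; stems whose last vowel is 'i' add the prefix de-; stems whose last vowel is 'a' or 'e' change the last vowel to 'u'.
So konmuf → konmufob.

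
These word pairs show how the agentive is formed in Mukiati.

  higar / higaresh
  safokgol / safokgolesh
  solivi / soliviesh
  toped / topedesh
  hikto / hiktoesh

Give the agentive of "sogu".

Every pair shown (higar → higaresh, safokgol → safokgolesh, solivi → soliviesh, …) follows the same rule: add -esh.
So sogu → soguesh.

soguesh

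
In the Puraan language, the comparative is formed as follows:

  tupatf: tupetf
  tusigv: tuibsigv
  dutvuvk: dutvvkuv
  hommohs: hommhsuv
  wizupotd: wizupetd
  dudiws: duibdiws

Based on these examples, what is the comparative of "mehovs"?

dudiws and hommohs both end in -s yet inflect differently (duibdiws, hommhsuv), so the final letter is not what conditions the rule; the second-to-last letter is.
"mehovs" has second-to-last letter 'v'. The one such stem in the data (dutvuvk → dutvvkuv) deletes the last vowel and adds -uv (as does hommohs), so the same rule applies.
So mehovs → mehvsuv.

mehvsuv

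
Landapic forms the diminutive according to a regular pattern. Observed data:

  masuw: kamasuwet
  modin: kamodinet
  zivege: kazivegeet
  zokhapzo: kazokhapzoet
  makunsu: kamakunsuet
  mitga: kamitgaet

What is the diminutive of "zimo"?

kazimoet

Every pair shown (masuw → kamasuwet, modin → kamodinet, zivege → kazivegeet, …) follows the same rule: add ka- … -et around the stem.
So zimo → kazimoet.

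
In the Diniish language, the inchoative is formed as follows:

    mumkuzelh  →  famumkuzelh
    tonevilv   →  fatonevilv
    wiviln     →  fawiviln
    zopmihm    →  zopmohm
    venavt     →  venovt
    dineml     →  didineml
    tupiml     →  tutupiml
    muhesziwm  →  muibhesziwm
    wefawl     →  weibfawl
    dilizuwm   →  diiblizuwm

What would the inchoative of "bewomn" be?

bebewomn

"bewomn" has second-to-last letter 'm'. The stems whose second-to-last letter is 'm' (dineml → didineml, tupiml → tutupiml) repeat the first consonant+vowel as a prefix.
So bewomn → bebewomn.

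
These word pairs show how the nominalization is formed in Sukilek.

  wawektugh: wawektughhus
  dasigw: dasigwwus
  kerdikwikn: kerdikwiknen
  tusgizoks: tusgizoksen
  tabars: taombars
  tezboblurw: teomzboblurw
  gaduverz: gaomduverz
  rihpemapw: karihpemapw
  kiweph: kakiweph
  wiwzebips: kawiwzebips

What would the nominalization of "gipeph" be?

kagipeph

tusgizoks and tabars both end in -s yet inflect differently (tusgizoksen, taombars), so the final letter is not what conditions the rule; the second-to-last letter is.
"gipeph" has second-to-last letter 'p'. The stems whose second-to-last letter is 'p' (rihpemapw → karihpemapw, kiweph → kakiweph, wiwzebips → kawiwzebips) add the prefix ka-.
The other patterns: stems whose second-to-last letter is 'g' double the final consonant and add -us; stems whose second-to-last letter is 'k' add -en; stems whose second-to-last letter is 'r' insert -om- after the first vowel.
So gipeph → kagipeph.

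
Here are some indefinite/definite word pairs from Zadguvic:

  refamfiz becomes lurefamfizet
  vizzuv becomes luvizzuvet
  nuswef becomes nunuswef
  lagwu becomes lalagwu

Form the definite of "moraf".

momoraf

vizzuv and lagwu both have last vowel 'u' yet inflect differently (luvizzuvet, lalagwu), so the last vowel is not what conditions the rule; the final letter is.
"moraf" ends in -f. The one such stem in the data (nuswef → nunuswef) repeats the first consonant+vowel as a prefix (as does lagwu), so the same rule applies.
The other pattern: stems ending in -v or -z add lu- … -et around the stem.
So moraf → momoraf.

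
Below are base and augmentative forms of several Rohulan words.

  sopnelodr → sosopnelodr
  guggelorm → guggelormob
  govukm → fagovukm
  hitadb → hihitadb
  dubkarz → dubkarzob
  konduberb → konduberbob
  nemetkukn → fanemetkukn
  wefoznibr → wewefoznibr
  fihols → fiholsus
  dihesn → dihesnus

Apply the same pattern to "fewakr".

dihesn and nemetkukn both end in -n yet inflect differently (dihesnus, fanemetkukn), so the final letter is not what conditions the rule; the second-to-last letter is.
"fewakr" has second-to-last letter 'k'. The stems whose second-to-last letter is 'k' (nemetkukn → fanemetkukn, govukm → fagovukm) add the prefix fa-.
The other patterns: stems whose second-to-last letter is 'r' add -ob; stems whose second-to-last letter is 'l' or 's' add -us; stems whose second-to-last letter is 'b' or 'd' repeat the first consonant+vowel as a prefix.
So fewakr → fafewakr.

fafewakr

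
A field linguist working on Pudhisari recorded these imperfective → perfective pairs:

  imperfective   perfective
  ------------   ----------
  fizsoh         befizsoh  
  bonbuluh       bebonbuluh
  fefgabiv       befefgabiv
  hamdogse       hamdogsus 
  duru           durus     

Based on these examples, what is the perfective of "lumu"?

"lumu" ends in a vowel. The stems ending in a vowel (hamdogse → hamdogsus, duru → durus) drop the final letter and add -us.
The other pattern: stems ending in a consonant add the prefix be-.
So lumu → lumus.

lumus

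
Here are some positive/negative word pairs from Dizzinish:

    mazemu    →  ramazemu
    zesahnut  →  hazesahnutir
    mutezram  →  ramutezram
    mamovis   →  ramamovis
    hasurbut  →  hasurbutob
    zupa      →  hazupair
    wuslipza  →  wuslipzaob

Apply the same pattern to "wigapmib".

wigapmibob

zupa and wuslipza both end in -a yet inflect differently (hazupair, wuslipzaob), so the final letter is not what conditions the rule; the first letter is.
"wigapmib" begins with w-. The one such stem in the data (wuslipza → wuslipzaob) adds -ob, so the same rule applies.
The other patterns: stems beginning with z- add ha- … -ir around the stem; stems beginning with m- add the prefix ra-.
So wigapmib → wigapmibob.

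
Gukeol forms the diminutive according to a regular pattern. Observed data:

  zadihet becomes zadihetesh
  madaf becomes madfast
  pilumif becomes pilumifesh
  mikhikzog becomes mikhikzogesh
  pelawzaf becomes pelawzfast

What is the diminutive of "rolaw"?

rolwast

pelawzaf and pilumif both end in -f yet inflect differently (pelawzfast, pilumifesh), so the final letter is not what conditions the rule; the last vowel is.
"rolaw" has last vowel 'a'. The stems whose last vowel is 'a' (pelawzaf → pelawzfast, madaf → madfast) delete the last vowel and add -ast.
The other pattern: stems whose last vowel is 'e', 'i' or 'o' add -esh.
So rolaw → rolwast.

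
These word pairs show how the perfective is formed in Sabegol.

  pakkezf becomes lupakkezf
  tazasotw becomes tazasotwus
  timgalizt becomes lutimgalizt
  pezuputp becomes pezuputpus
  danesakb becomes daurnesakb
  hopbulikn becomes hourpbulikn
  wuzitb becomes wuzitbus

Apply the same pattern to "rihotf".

"rihotf" has second-to-last letter 't'. The stems whose second-to-last letter is 't' (pezuputp → pezuputpus, tazasotw → tazasotwus, wuzitb → wuzitbus) add -us.
The other patterns: stems whose second-to-last letter is 'z' add the prefix lu-; stems whose second-to-last letter is 'k' insert -ur- after the first vowel.
So rihotf → rihotfus.

rihotfus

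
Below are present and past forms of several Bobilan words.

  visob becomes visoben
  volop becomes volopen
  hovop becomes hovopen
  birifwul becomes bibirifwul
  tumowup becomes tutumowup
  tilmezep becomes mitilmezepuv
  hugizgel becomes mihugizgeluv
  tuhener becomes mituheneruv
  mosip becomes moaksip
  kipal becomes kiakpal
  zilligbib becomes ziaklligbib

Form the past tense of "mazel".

mimazeluv

volop and tumowup both end in -p yet inflect differently (volopen, tutumowup), so the final letter is not what conditions the rule; the last vowel is.
"mazel" has last vowel 'e'. The stems whose last vowel is 'e' (tilmezep → mitilmezepuv, hugizgel → mihugizgeluv, tuhener → mituheneruv) add mi- … -uv around the stem.
The other patterns: stems whose last vowel is 'o' add -en; stems whose last vowel is 'u' repeat the first consonant+vowel as a prefix; stems whose last vowel is 'a' or 'i' insert -ak- after the first vowel.
So mazel → mimazeluv.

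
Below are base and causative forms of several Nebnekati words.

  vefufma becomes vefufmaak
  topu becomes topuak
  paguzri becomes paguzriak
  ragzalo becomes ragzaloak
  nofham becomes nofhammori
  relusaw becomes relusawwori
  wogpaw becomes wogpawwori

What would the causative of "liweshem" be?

liweshemmori

vefufma and nofham both have last vowel 'a' yet inflect differently (vefufmaak, nofhammori), so the last vowel is not what conditions the rule; whether the stem ends in a vowel or a consonant is.
"liweshem" ends in a consonant. The stems ending in a consonant (nofham → nofhammori, relusaw → relusawwori, wogpaw → wogpawwori) double the final consonant and add -ori.
So liweshem → liweshemmori.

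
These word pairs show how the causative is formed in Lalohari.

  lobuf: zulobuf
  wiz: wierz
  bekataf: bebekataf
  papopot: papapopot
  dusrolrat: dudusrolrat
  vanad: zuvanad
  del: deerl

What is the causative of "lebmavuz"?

lelebmavuz

lobuf and bekataf both end in -f yet inflect differently (zulobuf, bebekataf), so the final letter is not what conditions the rule; the number of vowels is.
"lebmavuz" has 3 vowels. The stems with 3 vowels (bekataf → bebekataf, papopot → papapopot, dusrolrat → dudusrolrat) repeat the first consonant+vowel as a prefix.
The other patterns: stems with 1 vowel insert -er- after the first vowel; stems with 2 vowels add the prefix zu-.
So lebmavuz → lelebmavuz.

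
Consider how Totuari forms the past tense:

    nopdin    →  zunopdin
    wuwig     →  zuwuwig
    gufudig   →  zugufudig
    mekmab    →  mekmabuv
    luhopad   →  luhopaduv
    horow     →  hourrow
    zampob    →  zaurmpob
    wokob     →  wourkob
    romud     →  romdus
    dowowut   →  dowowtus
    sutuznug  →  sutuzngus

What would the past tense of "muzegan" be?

"muzegan" has last vowel 'a'. The stems whose last vowel is 'a' (mekmab → mekmabuv, luhopad → luhopaduv) add -uv.
The other patterns: stems whose last vowel is 'i' add the prefix zu-; stems whose last vowel is 'o' insert -ur- after the first vowel; stems whose last vowel is 'u' delete the last vowel and add -us.
So muzegan → muzeganuv.

muzeganuv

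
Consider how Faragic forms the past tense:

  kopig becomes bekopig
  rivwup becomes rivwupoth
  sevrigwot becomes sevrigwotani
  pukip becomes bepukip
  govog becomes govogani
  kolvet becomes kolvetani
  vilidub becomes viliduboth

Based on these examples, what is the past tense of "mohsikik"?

pukip and rivwup both end in -p yet inflect differently (bepukip, rivwupoth), so the final letter is not what conditions the rule; the last vowel is.
"mohsikik" has last vowel 'i'. The stems whose last vowel is 'i' (pukip → bepukip, kopig → bekopig) add the prefix be-.
So mohsikik → bemohsikik.

bemohsikik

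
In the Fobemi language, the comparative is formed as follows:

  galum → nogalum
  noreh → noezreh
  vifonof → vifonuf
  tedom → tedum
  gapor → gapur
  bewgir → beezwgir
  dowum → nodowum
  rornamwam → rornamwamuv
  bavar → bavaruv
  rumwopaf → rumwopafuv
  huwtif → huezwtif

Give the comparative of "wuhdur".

nowuhdur

dowum and tedom both end in -m yet inflect differently (nodowum, tedum), so the final letter is not what conditions the rule; the last vowel is.
"wuhdur" has last vowel 'u'. The stems whose last vowel is 'u' (dowum → nodowum, galum → nogalum) add the prefix no-.
So wuhdur → nowuhdur.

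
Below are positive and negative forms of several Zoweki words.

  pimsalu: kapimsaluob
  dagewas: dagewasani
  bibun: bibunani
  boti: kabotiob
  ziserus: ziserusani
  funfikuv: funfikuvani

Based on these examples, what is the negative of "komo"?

"komo" ends in a vowel. The stems ending in a vowel (boti → kabotiob, pimsalu → kapimsaluob) add ka- … -ob around the stem.
So komo → kakomoob.

kakomoob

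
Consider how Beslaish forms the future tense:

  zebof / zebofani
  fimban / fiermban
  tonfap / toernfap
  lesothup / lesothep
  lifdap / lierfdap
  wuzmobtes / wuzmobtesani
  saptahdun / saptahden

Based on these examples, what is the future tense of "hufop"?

"hufop" has last vowel 'o'. The one such stem in the data (zebof → zebofani) adds -ani, so the same rule applies.
The other patterns: stems whose last vowel is 'u' change the last vowel to 'e'; stems whose last vowel is 'a' insert -er- after the first vowel.
So hufop → hufopani.

hufopani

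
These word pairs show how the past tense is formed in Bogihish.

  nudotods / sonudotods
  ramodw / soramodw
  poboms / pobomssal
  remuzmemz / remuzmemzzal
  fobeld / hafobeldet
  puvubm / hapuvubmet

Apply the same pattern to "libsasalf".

"libsasalf" has second-to-last letter 'l'. The one such stem in the data (fobeld → hafobeldet) adds ha- … -et around the stem, so the same rule applies.
The other patterns: stems whose second-to-last letter is 'd' add the prefix so-; stems whose second-to-last letter is 'm' double the final consonant and add -al.
So libsasalf → halibsasalfet.

halibsasalfet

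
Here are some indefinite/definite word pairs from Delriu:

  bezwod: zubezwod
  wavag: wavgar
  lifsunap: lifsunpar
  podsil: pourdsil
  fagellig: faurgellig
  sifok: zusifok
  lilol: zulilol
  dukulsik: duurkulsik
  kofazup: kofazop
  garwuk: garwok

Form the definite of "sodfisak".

lifsunap and kofazup both end in -p yet inflect differently (lifsunpar, kofazop), so the final letter is not what conditions the rule; the last vowel is.
"sodfisak" has last vowel 'a'. The stems whose last vowel is 'a' (lifsunap → lifsunpar, wavag → wavgar) delete the last vowel and add -ar.
The other patterns: stems whose last vowel is 'o' add the prefix zu-; stems whose last vowel is 'u' change the last vowel to 'o'; stems whose last vowel is 'i' insert -ur- after the first vowel.
So sodfisak → sodfiskar.

sodfiskar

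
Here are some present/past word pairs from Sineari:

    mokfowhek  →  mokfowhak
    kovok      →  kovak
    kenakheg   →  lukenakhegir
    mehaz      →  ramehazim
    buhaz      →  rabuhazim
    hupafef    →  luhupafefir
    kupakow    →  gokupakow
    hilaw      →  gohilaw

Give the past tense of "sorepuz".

buhaz and hilaw both have last vowel 'a' yet inflect differently (rabuhazim, gohilaw), so the last vowel is not what conditions the rule; the final letter is.
"sorepuz" ends in -z. The stems ending in -z (buhaz → rabuhazim, mehaz → ramehazim) add ra- … -im around the stem.
So sorepuz → rasorepuzim.

rasorepuzim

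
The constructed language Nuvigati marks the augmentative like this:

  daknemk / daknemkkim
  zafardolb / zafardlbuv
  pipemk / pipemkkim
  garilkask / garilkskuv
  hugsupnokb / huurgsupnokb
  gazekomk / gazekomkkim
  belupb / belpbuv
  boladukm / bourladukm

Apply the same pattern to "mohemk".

hugsupnokb and zafardolb both end in -b yet inflect differently (huurgsupnokb, zafardlbuv), so the final letter is not what conditions the rule; the second-to-last letter is.
"mohemk" has second-to-last letter 'm'. The stems whose second-to-last letter is 'm' (daknemk → daknemkkim, gazekomk → gazekomkkim, pipemk → pipemkkim) double the final consonant and add -im.
So mohemk → mohemkkim.

mohemkkim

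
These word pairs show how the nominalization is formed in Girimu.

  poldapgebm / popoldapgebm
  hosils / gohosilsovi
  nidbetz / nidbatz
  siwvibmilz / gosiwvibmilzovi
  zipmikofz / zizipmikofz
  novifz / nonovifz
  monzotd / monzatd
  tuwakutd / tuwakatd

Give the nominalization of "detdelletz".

detdellatz

nidbetz and siwvibmilz both end in -z yet inflect differently (nidbatz, gosiwvibmilzovi), so the final letter is not what conditions the rule; the second-to-last letter is.
"detdelletz" has second-to-last letter 't'. The stems whose second-to-last letter is 't' (tuwakutd → tuwakatd, nidbetz → nidbatz, monzotd → monzatd) change the last vowel to 'a'.
The other patterns: stems whose second-to-last letter is 'l' add go- … -ovi around the stem; stems whose second-to-last letter is 'b' or 'f' repeat the first consonant+vowel as a prefix.
So detdelletz → detdellatz.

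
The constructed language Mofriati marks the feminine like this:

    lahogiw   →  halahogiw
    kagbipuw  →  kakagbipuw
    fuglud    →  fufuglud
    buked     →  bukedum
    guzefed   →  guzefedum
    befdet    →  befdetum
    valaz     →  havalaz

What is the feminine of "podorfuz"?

popodorfuz

guzefed and fuglud both end in -d yet inflect differently (guzefedum, fufuglud), so the final letter is not what conditions the rule; the last vowel is.
"podorfuz" has last vowel 'u'. The stems whose last vowel is 'u' (fuglud → fufuglud, kagbipuw → kakagbipuw) repeat the first consonant+vowel as a prefix.
So podorfuz → popodorfuz.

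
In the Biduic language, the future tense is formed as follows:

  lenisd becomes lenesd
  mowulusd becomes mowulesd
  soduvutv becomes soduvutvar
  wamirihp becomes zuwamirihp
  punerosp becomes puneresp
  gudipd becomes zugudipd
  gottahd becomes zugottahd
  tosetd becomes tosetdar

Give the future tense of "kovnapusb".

tosetd and mowulusd both end in -d yet inflect differently (tosetdar, mowulesd), so the final letter is not what conditions the rule; the second-to-last letter is.
"kovnapusb" has second-to-last letter 's'. The stems whose second-to-last letter is 's' (mowulusd → mowulesd, lenisd → lenesd, punerosp → puneresp) change the last vowel to 'e'.
The other patterns: stems whose second-to-last letter is 't' add -ar; stems whose second-to-last letter is 'h' or 'p' add the prefix zu-.
So kovnapusb → kovnapesb.

kovnapesb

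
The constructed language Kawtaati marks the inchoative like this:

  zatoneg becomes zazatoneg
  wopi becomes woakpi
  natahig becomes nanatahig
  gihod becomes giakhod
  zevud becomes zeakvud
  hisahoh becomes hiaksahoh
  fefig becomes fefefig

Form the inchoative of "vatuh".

vaaktuh

natahig and wopi both have last vowel 'i' yet inflect differently (nanatahig, woakpi), so the last vowel is not what conditions the rule; the final letter is.
"vatuh" ends in -h. The one such stem in the data (hisahoh → hiaksahoh) inserts -ak- after the first vowel (as do zevud, wopi), so the same rule applies.
So vatuh → vaaktuh.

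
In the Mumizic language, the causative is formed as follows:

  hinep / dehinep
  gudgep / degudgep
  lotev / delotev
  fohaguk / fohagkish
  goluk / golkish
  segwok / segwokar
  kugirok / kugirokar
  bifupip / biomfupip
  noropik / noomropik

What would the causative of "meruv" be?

fohaguk and segwok both end in -k yet inflect differently (fohagkish, segwokar), so the final letter is not what conditions the rule; the last vowel is.
"meruv" has last vowel 'u'. The stems whose last vowel is 'u' (fohaguk → fohagkish, goluk → golkish) delete the last vowel and add -ish.
The other patterns: stems whose last vowel is 'e' add the prefix de-; stems whose last vowel is 'o' add -ar; stems whose last vowel is 'i' insert -om- after the first vowel.
So meruv → mervish.

mervish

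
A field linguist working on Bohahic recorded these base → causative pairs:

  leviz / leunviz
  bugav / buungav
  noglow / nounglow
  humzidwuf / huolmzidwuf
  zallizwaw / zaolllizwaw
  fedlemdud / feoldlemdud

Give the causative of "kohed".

noglow and zallizwaw both end in -w yet inflect differently (nounglow, zaolllizwaw), so the final letter is not what conditions the rule; the number of vowels is.
"kohed" has 2 vowels. The stems with 2 vowels (bugav → buungav, leviz → leunviz, noglow → nounglow) insert -un- after the first vowel.
The other pattern: stems with 3 vowels insert -ol- after the first vowel.
So kohed → kounhed.

kounhed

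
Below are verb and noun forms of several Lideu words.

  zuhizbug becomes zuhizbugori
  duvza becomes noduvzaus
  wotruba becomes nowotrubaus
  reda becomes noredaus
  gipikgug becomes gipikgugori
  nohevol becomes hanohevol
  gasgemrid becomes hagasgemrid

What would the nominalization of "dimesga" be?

nodimesgaus

gipikgug and gasgemrid both begin with g- yet inflect differently (gipikgugori, hagasgemrid), so the first letter is not what conditions the rule; the final letter is.
"dimesga" ends in -a. The stems ending in -a (duvza → noduvzaus, wotruba → nowotrubaus, reda → noredaus) add no- … -us around the stem.
So dimesga → nodimesgaus.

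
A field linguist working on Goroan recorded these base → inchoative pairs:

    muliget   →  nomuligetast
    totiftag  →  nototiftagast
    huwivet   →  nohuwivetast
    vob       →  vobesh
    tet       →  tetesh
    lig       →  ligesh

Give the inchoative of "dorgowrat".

nodorgowratast

muliget and tet both end in -t yet inflect differently (nomuligetast, tetesh), so the final letter is not what conditions the rule; the number of vowels is.
"dorgowrat" has 3 vowels. The stems with 3 vowels (muliget → nomuligetast, totiftag → nototiftagast, huwivet → nohuwivetast) add no- … -ast around the stem.
The other pattern: stems with 1 vowel add -esh.
So dorgowrat → nodorgowratast.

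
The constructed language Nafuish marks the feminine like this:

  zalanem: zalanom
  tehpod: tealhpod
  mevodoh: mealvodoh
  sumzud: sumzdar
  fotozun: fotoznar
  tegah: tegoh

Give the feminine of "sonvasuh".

sonvashar

sumzud and tehpod both end in -d yet inflect differently (sumzdar, tealhpod), so the final letter is not what conditions the rule; the last vowel is.
"sonvasuh" has last vowel 'u'. The stems whose last vowel is 'u' (fotozun → fotoznar, sumzud → sumzdar) delete the last vowel and add -ar.
The other patterns: stems whose last vowel is 'o' insert -al- after the first vowel; stems whose last vowel is 'a' or 'e' change the last vowel to 'o'.
So sonvasuh → sonvashar.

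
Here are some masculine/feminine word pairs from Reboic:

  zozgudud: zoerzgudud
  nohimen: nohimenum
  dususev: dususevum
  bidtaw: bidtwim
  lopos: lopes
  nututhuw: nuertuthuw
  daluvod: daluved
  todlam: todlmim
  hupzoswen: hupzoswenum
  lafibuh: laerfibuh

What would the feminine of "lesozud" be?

"lesozud" has last vowel 'u'. The stems whose last vowel is 'u' (zozgudud → zoerzgudud, nututhuw → nuertuthuw, lafibuh → laerfibuh) insert -er- after the first vowel.
So lesozud → leersozud.

leersozud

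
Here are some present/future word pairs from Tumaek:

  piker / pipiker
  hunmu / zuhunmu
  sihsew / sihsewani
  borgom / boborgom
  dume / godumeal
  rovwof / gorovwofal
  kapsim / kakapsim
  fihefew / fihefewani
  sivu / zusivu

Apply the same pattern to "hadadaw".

hadadawani

sihsew and dume both have last vowel 'e' yet inflect differently (sihsewani, godumeal), so the last vowel is not what conditions the rule; the final letter is.
"hadadaw" ends in -w. The stems ending in -w (sihsew → sihsewani, fihefew → fihefewani) add -ani.
The other patterns: stems ending in -e or -f add go- … -al around the stem; stems ending in -u add the prefix zu-; stems ending in -m or -r repeat the first consonant+vowel as a prefix.
So hadadaw → hadadawani.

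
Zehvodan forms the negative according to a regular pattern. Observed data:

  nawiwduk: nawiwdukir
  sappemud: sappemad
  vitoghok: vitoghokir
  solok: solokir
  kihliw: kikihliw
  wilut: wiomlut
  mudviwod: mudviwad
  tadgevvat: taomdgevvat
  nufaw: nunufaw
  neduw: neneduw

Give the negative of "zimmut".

mudviwod and vitoghok both have last vowel 'o' yet inflect differently (mudviwad, vitoghokir), so the last vowel is not what conditions the rule; the final letter is.
"zimmut" ends in -t. The stems ending in -t (wilut → wiomlut, tadgevvat → taomdgevvat) insert -om- after the first vowel.
So zimmut → ziommmut.

ziommmut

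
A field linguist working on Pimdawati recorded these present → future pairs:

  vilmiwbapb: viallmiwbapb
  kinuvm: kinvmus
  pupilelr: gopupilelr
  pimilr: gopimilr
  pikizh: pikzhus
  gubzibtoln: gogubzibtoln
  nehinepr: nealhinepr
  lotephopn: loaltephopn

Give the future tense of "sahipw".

"sahipw" has second-to-last letter 'p'. The stems whose second-to-last letter is 'p' (lotephopn → loaltephopn, nehinepr → nealhinepr, vilmiwbapb → viallmiwbapb) insert -al- after the first vowel.
The other patterns: stems whose second-to-last letter is 'l' add the prefix go-; stems whose second-to-last letter is 'v' or 'z' delete the last vowel and add -us.
So sahipw → saalhipw.

saalhipw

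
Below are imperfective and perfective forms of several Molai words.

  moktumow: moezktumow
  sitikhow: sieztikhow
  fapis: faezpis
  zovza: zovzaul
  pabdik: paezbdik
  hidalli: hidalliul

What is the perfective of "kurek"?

fapis and hidalli both have last vowel 'i' yet inflect differently (faezpis, hidalliul), so the last vowel is not what conditions the rule; whether the stem ends in a vowel or a consonant is.
"kurek" ends in a consonant. The stems ending in a consonant (fapis → faezpis, moktumow → moezktumow, pabdik → paezbdik) insert -ez- after the first vowel.
So kurek → kuezrek.

kuezrek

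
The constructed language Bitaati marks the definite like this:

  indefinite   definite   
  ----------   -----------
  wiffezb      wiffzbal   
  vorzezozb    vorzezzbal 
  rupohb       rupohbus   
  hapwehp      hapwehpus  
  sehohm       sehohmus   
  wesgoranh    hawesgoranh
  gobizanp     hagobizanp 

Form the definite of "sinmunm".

hasinmunm

wiffezb and rupohb both end in -b yet inflect differently (wiffzbal, rupohbus), so the final letter is not what conditions the rule; the second-to-last letter is.
"sinmunm" has second-to-last letter 'n'. The stems whose second-to-last letter is 'n' (wesgoranh → hawesgoranh, gobizanp → hagobizanp) add the prefix ha-.
The other patterns: stems whose second-to-last letter is 'z' delete the last vowel and add -al; stems whose second-to-last letter is 'h' add -us.
So sinmunm → hasinmunm.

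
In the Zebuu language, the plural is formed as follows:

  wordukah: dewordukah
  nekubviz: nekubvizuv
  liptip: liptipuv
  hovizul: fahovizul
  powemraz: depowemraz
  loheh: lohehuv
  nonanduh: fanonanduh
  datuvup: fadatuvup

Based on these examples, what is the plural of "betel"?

beteluv

nonanduh and wordukah both end in -h yet inflect differently (fanonanduh, dewordukah), so the final letter is not what conditions the rule; the last vowel is.
"betel" has last vowel 'e'. The one such stem in the data (loheh → lohehuv) adds -uv, so the same rule applies.
The other patterns: stems whose last vowel is 'u' add the prefix fa-; stems whose last vowel is 'a' add the prefix de-.
So betel → beteluv.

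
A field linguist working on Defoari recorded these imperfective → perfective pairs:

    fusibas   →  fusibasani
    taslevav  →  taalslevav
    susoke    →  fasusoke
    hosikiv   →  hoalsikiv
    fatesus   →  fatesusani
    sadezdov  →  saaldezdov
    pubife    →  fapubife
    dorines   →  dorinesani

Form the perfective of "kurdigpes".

fusibas and taslevav both have last vowel 'a' yet inflect differently (fusibasani, taalslevav), so the last vowel is not what conditions the rule; the final letter is.
"kurdigpes" ends in -s. The stems ending in -s (fusibas → fusibasani, dorines → dorinesani, fatesus → fatesusani) add -ani.
The other patterns: stems ending in -v insert -al- after the first vowel; stems ending in -e add the prefix fa-.
So kurdigpes → kurdigpesani.

kurdigpesani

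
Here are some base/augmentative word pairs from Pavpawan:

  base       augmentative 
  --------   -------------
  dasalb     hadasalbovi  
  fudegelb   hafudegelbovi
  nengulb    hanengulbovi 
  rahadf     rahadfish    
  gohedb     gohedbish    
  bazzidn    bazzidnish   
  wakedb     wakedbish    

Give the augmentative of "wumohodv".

wumohodvish

dasalb and gohedb both end in -b yet inflect differently (hadasalbovi, gohedbish), so the final letter is not what conditions the rule; the second-to-last letter is.
"wumohodv" has second-to-last letter 'd'. The stems whose second-to-last letter is 'd' (rahadf → rahadfish, gohedb → gohedbish, bazzidn → bazzidnish) add -ish.
So wumohodv → wumohodvish.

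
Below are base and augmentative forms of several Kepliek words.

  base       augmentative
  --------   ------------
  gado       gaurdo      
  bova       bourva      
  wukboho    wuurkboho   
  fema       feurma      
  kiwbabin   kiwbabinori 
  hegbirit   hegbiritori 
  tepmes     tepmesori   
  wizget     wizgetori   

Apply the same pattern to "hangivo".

wukboho and wizget both begin with w- yet inflect differently (wuurkboho, wizgetori), so the first letter is not what conditions the rule; whether the stem ends in a vowel or a consonant is.
"hangivo" ends in a vowel. The stems ending in a vowel (gado → gaurdo, bova → bourva, wukboho → wuurkboho) insert -ur- after the first vowel.
The other pattern: stems ending in a consonant add -ori.
So hangivo → haurngivo.

haurngivo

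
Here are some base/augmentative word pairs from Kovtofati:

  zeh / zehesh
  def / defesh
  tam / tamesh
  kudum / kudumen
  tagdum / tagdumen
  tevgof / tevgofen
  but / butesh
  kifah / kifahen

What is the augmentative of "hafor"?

"hafor" has 2 vowels. The stems with 2 vowels (kifah → kifahen, tevgof → tevgofen, tagdum → tagdumen) add -en.
The other pattern: stems with 1 vowel add -esh.
So hafor → haforen.

haforen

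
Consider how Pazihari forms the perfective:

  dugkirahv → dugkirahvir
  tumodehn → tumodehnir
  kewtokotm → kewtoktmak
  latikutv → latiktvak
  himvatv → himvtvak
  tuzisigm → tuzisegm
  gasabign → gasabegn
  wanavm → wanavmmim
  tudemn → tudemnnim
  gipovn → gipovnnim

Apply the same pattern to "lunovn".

lunovnnim

dugkirahv and latikutv both end in -v yet inflect differently (dugkirahvir, latiktvak), so the final letter is not what conditions the rule; the second-to-last letter is.
"lunovn" has second-to-last letter 'v'. The stems whose second-to-last letter is 'v' (wanavm → wanavmmim, gipovn → gipovnnim) double the final consonant and add -im.
So lunovn → lunovnnim.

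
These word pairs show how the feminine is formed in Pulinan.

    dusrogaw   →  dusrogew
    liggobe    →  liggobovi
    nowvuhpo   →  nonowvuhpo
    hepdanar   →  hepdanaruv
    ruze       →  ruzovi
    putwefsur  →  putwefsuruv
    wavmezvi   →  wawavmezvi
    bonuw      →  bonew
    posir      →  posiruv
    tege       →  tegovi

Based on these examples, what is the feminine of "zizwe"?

dusrogaw and hepdanar both have last vowel 'a' yet inflect differently (dusrogew, hepdanaruv), so the last vowel is not what conditions the rule; the final letter is.
"zizwe" ends in -e. The stems ending in -e (ruze → ruzovi, liggobe → liggobovi, tege → tegovi) drop the final letter and add -ovi.
The other patterns: stems ending in -w change the last vowel to 'e'; stems ending in -r add -uv; stems ending in -i or -o repeat the first consonant+vowel as a prefix.
So zizwe → zizwovi.

zizwovi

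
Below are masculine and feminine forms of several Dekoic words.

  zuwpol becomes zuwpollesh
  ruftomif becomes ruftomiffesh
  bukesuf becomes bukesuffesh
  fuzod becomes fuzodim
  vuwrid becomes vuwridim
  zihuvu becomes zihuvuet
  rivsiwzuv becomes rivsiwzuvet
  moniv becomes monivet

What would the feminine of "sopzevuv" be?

"sopzevuv" ends in -v. The stems ending in -v (rivsiwzuv → rivsiwzuvet, moniv → monivet) add -et.
So sopzevuv → sopzevuvet.

sopzevuvet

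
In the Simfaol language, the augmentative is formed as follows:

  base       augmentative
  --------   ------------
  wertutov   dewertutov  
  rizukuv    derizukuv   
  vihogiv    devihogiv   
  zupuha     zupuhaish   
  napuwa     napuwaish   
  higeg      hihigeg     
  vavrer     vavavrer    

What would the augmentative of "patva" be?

vihogiv and vavrer both begin with v- yet inflect differently (devihogiv, vavavrer), so the first letter is not what conditions the rule; the final letter is.
"patva" ends in -a. The stems ending in -a (zupuha → zupuhaish, napuwa → napuwaish) add -ish.
The other patterns: stems ending in -v add the prefix de-; stems ending in -g or -r repeat the first consonant+vowel as a prefix.
So patva → patvaish.

patvaish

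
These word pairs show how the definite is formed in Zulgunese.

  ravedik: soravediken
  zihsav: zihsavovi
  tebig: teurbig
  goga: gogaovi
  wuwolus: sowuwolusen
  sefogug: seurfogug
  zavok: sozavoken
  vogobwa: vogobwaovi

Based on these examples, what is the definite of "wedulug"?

ravedik and tebig both have last vowel 'i' yet inflect differently (soravediken, teurbig), so the last vowel is not what conditions the rule; the final letter is.
"wedulug" ends in -g. The stems ending in -g (tebig → teurbig, sefogug → seurfogug) insert -ur- after the first vowel.
So wedulug → weurdulug.

weurdulug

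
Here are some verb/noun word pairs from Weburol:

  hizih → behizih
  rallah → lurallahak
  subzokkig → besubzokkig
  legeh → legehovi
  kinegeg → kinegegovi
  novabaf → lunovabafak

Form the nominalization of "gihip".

rallah and legeh both end in -h yet inflect differently (lurallahak, legehovi), so the final letter is not what conditions the rule; the last vowel is.
"gihip" has last vowel 'i'. The stems whose last vowel is 'i' (subzokkig → besubzokkig, hizih → behizih) add the prefix be-.
The other patterns: stems whose last vowel is 'a' add lu- … -ak around the stem; stems whose last vowel is 'e' add -ovi.
So gihip → begihip.

begihip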